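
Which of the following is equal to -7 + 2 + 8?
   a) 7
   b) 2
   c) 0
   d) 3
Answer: d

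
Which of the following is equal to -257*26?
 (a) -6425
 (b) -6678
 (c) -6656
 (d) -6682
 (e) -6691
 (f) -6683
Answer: d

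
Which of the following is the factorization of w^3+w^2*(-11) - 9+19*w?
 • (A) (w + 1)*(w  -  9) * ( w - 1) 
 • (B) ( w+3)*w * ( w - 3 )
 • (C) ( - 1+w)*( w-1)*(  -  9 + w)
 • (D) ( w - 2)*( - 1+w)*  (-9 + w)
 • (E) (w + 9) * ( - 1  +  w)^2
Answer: C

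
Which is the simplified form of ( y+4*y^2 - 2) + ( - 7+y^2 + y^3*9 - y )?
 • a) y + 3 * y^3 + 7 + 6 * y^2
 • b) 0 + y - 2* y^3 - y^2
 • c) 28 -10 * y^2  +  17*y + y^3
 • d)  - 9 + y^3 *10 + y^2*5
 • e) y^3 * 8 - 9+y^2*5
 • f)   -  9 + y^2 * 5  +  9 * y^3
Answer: f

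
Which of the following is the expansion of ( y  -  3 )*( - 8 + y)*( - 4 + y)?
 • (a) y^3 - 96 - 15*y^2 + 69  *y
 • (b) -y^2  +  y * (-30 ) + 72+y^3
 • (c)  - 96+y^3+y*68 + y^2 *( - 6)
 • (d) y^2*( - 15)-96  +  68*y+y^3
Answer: d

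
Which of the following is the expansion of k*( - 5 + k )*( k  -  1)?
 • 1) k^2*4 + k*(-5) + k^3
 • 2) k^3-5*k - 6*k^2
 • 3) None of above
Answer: 3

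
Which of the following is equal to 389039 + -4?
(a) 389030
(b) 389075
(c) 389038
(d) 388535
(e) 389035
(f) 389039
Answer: e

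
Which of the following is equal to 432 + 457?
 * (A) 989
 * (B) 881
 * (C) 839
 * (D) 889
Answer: D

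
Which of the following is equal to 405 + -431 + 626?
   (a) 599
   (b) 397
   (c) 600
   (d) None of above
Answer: c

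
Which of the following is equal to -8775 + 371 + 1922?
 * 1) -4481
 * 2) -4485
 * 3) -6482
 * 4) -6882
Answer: 3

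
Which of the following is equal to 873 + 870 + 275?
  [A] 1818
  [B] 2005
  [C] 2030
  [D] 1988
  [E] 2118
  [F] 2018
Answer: F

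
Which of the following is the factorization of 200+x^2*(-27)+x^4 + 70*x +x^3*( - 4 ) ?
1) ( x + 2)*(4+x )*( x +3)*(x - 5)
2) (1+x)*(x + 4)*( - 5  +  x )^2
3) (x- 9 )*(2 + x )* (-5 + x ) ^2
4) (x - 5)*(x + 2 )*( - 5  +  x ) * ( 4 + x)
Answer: 4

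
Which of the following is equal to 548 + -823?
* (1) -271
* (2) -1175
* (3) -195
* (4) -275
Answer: 4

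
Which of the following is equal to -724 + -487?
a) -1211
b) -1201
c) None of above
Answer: a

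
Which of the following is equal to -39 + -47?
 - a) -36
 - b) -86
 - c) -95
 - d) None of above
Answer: b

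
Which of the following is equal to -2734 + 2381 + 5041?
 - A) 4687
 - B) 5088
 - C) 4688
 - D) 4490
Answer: C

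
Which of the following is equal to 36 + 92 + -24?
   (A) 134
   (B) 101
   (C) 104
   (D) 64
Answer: C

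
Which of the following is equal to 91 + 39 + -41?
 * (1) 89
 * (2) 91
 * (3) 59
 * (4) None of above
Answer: 1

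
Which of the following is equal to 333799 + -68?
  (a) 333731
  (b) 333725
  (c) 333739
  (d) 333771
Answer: a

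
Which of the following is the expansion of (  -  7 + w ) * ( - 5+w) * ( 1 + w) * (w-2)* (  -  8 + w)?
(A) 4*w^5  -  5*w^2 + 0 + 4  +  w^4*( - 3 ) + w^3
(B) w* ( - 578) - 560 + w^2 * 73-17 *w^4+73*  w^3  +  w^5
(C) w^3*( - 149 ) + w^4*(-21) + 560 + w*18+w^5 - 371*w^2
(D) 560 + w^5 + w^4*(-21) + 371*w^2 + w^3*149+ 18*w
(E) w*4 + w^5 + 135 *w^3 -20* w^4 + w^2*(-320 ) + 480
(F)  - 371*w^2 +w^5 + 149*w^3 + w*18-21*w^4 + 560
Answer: F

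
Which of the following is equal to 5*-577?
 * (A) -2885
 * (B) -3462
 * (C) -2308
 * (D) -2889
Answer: A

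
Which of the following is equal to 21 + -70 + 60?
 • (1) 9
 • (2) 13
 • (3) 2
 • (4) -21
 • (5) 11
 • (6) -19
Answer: 5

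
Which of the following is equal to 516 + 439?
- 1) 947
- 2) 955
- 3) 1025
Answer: 2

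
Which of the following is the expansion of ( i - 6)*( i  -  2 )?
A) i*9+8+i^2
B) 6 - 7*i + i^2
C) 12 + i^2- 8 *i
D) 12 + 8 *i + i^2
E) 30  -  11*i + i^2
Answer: C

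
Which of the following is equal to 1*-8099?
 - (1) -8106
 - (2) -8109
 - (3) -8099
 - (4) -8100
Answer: 3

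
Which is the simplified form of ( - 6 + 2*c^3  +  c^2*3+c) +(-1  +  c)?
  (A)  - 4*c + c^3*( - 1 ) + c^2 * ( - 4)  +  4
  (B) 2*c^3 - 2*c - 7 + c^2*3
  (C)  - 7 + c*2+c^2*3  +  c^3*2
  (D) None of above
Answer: C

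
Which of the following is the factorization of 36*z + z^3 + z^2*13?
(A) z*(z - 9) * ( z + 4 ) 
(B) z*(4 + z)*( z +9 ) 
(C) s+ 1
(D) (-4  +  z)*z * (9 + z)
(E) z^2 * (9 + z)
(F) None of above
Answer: B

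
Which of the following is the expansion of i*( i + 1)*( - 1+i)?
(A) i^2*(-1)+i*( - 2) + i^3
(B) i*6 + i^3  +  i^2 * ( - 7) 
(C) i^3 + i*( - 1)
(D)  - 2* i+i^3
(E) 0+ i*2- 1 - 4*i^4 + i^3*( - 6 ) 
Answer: C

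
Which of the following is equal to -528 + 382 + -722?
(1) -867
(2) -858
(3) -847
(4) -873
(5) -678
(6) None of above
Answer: 6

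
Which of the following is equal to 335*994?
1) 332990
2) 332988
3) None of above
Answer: 1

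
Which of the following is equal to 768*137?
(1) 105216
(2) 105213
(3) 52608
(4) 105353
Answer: 1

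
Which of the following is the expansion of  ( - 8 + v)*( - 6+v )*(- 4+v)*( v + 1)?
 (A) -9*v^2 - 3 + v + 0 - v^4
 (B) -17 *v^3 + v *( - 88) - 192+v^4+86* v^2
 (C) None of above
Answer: B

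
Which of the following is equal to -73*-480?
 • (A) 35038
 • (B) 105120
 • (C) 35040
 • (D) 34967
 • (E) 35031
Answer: C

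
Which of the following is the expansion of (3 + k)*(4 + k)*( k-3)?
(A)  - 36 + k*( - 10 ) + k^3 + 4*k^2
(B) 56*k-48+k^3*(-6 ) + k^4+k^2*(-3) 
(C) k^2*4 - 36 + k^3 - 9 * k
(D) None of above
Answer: C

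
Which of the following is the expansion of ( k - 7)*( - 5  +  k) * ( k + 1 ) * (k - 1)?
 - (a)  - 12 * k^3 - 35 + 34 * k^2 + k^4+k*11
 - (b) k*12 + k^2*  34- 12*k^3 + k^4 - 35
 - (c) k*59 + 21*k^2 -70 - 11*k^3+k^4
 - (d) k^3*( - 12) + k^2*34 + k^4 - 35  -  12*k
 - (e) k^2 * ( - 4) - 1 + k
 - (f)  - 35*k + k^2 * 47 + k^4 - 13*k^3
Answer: b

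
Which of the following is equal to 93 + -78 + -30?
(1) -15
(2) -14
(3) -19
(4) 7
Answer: 1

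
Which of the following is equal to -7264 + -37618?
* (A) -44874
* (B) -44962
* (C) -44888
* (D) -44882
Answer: D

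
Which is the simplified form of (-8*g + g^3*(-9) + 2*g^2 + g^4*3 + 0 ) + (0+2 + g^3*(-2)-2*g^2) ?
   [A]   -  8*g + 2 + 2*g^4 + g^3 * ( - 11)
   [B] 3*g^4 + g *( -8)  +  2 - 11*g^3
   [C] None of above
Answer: B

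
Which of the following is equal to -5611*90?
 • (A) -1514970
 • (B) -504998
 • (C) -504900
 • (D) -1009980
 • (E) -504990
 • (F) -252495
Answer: E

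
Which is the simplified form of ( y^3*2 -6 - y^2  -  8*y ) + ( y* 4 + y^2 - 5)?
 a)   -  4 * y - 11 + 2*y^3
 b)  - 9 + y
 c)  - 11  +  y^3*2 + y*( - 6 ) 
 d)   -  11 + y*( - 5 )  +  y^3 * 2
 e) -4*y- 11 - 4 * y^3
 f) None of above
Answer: a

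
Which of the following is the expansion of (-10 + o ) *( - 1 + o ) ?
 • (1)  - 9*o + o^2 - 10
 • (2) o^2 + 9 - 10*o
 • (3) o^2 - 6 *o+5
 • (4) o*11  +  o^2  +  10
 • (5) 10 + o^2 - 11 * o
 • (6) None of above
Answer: 5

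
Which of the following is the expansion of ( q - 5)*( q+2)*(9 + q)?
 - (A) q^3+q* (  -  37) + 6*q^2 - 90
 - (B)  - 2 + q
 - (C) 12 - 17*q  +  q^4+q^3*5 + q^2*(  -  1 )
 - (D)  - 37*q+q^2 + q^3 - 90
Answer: A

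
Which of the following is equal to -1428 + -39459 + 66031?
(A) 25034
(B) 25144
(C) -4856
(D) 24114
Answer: B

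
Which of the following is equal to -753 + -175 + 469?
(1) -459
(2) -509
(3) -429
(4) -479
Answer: 1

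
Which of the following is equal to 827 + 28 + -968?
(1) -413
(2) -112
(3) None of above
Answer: 3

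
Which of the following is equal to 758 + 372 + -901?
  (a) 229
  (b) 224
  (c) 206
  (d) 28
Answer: a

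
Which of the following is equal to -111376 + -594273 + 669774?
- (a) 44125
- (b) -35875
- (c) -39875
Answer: b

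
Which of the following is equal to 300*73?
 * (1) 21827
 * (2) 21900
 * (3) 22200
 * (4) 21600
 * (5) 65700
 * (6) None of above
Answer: 2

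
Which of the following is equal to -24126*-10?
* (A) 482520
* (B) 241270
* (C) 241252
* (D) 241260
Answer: D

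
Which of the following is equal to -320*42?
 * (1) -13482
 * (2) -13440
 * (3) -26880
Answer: 2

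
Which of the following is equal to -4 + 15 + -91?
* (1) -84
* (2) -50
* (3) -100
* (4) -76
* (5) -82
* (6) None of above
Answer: 6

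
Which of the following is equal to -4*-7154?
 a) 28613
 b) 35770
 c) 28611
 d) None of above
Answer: d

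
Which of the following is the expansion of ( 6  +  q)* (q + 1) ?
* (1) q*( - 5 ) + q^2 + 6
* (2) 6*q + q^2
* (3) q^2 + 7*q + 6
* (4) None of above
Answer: 3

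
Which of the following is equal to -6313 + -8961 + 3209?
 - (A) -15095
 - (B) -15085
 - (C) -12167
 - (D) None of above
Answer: D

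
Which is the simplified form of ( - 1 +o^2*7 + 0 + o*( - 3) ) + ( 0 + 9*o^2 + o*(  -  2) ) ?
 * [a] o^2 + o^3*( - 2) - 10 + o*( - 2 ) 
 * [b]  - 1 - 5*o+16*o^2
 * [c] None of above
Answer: b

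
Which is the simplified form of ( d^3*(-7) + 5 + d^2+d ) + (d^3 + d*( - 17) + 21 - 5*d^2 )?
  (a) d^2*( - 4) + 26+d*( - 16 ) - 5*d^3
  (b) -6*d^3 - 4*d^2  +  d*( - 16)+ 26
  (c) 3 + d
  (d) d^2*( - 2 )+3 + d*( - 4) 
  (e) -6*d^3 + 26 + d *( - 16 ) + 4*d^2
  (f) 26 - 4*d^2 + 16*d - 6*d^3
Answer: b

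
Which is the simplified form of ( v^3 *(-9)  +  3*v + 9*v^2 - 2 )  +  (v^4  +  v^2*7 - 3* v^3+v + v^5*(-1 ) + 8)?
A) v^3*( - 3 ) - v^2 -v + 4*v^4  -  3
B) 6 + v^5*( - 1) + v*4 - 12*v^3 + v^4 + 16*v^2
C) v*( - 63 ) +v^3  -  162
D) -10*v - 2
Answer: B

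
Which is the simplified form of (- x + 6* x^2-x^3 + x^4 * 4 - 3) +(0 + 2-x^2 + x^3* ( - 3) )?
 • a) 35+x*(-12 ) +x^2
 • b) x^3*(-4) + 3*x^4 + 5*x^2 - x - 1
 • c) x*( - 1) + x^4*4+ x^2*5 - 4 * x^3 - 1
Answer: c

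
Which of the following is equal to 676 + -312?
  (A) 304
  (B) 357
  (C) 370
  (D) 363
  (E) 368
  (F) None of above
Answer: F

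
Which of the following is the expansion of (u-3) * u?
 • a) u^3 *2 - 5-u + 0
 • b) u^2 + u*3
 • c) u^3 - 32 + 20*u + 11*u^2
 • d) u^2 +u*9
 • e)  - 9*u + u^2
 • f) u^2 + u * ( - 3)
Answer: f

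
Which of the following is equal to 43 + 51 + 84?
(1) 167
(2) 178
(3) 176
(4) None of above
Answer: 2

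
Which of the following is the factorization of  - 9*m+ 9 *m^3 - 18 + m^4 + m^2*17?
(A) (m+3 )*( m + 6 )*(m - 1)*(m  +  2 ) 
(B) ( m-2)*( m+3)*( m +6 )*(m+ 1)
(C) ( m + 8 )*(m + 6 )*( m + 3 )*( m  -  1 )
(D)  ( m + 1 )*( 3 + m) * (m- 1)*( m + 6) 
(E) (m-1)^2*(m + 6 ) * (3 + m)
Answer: D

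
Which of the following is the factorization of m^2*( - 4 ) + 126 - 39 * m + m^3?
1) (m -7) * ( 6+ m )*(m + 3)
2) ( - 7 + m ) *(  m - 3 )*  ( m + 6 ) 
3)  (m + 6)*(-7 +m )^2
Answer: 2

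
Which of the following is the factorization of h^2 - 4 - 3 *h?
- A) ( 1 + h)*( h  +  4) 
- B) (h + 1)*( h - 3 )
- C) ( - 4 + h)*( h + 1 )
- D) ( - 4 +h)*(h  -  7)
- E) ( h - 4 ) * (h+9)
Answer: C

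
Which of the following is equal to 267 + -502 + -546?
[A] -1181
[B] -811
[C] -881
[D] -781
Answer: D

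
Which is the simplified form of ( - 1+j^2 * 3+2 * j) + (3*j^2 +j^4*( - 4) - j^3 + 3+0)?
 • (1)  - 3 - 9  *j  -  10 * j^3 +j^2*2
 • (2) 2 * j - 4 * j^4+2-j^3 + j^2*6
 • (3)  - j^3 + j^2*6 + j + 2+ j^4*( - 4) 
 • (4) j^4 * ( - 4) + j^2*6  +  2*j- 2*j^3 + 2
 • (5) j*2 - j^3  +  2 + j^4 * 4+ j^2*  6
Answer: 2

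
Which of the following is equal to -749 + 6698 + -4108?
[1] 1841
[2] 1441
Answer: 1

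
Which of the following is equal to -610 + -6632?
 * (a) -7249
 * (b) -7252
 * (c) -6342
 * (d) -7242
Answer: d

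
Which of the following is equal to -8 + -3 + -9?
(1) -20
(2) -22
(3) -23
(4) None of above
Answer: 1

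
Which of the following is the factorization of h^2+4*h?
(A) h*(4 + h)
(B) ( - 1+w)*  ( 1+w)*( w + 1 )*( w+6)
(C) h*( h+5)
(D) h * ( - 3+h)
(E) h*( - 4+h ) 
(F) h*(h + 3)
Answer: A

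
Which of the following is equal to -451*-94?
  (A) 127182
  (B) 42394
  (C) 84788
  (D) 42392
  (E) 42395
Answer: B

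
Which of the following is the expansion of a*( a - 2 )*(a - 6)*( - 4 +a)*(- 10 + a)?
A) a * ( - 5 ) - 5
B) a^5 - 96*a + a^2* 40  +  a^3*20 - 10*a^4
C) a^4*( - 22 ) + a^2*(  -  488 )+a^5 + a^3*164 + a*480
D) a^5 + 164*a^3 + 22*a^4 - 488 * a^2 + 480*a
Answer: C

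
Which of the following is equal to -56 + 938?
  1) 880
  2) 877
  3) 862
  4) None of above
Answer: 4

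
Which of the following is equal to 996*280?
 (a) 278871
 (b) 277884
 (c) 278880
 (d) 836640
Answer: c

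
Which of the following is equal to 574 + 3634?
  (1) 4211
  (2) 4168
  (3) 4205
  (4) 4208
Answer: 4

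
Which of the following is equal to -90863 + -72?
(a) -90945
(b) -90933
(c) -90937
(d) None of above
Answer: d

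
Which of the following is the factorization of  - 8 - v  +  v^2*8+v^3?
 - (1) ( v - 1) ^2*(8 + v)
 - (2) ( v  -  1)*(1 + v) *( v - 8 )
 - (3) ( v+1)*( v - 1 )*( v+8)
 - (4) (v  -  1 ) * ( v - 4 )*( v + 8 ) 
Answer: 3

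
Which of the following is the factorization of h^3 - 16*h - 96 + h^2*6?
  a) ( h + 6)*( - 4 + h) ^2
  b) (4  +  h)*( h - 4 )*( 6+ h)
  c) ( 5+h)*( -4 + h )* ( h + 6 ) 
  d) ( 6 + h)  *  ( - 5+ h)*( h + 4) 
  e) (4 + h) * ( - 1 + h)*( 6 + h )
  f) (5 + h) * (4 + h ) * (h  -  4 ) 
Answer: b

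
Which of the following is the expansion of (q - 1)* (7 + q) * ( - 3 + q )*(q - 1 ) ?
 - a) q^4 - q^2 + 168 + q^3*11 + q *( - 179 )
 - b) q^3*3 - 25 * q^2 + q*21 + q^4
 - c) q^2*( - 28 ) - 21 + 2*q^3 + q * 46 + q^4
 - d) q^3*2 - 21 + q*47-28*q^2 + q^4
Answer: c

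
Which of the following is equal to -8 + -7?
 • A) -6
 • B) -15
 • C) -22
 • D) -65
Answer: B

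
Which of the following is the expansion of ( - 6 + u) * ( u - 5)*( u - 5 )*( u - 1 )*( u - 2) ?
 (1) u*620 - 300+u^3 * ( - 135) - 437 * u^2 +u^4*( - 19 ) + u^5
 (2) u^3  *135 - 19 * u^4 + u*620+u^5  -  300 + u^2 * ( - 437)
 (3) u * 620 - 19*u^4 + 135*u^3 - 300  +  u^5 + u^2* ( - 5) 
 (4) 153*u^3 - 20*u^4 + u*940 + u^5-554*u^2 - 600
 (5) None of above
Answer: 2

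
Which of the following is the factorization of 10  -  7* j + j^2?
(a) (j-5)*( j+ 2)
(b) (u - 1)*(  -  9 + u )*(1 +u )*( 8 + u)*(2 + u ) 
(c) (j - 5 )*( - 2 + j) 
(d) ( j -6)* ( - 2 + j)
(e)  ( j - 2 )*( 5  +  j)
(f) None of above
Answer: c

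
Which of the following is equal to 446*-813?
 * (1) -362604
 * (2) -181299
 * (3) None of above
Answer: 3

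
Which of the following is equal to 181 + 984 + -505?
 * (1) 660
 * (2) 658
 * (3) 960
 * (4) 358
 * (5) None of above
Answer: 1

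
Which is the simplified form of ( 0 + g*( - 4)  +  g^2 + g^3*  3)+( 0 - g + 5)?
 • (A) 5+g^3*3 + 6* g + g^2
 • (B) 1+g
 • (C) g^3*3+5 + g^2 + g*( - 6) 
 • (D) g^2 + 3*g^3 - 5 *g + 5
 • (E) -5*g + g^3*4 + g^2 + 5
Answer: D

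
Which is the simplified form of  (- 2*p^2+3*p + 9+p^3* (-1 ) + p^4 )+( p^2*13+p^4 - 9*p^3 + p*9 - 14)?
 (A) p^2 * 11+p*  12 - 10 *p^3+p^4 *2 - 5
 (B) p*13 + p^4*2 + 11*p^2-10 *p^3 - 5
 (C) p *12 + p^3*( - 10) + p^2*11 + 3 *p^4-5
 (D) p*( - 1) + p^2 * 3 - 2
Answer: A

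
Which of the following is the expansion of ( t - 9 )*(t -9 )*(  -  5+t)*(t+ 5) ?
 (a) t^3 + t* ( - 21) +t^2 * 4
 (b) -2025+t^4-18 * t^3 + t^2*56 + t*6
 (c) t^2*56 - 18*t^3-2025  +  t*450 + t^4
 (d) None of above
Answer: c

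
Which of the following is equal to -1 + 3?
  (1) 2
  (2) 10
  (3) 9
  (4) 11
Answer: 1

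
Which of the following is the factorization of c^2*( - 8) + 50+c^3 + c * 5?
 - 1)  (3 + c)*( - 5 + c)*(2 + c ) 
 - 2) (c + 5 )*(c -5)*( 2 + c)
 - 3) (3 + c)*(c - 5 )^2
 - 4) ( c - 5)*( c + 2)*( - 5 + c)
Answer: 4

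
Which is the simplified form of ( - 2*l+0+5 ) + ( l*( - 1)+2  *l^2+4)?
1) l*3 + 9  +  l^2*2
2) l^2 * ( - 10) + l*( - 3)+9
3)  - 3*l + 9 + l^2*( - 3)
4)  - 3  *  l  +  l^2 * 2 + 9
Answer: 4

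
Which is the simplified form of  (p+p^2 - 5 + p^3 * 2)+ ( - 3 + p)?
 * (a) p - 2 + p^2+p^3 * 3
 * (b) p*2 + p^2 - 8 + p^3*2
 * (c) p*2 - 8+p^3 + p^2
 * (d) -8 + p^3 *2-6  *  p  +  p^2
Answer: b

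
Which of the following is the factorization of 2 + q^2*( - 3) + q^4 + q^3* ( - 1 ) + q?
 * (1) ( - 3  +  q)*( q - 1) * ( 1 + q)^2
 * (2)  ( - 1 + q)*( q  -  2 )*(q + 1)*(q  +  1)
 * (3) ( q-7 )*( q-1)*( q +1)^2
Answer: 2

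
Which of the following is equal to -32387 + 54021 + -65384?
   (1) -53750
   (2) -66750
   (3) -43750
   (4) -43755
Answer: 3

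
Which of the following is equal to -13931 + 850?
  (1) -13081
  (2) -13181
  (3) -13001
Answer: 1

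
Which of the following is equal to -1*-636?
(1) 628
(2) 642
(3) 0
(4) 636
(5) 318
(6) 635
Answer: 4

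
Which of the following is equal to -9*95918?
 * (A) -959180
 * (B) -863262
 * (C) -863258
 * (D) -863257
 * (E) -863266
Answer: B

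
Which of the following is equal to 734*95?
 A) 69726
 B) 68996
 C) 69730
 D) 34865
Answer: C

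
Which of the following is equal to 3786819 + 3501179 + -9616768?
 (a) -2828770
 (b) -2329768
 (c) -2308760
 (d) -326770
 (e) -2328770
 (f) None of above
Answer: e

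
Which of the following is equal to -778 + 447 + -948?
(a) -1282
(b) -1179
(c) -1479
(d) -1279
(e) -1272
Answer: d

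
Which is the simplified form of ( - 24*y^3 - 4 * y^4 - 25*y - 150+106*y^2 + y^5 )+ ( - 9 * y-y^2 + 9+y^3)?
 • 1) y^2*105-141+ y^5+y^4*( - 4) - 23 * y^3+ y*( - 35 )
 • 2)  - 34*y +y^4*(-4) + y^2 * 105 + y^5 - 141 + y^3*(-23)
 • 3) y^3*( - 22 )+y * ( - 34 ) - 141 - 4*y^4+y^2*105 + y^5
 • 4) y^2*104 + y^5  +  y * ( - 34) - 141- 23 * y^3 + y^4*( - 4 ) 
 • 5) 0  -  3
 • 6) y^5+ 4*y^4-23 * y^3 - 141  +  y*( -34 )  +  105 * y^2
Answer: 2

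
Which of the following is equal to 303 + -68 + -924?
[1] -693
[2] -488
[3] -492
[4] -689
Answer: 4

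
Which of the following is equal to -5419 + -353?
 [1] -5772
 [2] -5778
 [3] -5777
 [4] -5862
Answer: 1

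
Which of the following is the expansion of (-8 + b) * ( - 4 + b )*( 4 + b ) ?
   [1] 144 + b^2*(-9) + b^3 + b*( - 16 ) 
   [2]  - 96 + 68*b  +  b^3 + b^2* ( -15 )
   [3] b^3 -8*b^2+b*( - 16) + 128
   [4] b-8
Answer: 3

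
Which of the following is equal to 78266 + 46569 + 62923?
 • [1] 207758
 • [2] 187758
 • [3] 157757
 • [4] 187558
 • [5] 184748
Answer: 2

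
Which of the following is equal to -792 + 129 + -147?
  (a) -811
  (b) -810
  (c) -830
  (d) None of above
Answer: b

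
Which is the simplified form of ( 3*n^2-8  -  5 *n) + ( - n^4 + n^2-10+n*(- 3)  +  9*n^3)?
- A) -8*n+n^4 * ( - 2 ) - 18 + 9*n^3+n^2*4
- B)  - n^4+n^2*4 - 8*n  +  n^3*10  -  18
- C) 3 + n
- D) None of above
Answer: D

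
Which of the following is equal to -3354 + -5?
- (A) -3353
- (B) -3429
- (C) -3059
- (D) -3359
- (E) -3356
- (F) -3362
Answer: D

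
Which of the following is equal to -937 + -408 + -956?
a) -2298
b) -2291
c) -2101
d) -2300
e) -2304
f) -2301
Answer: f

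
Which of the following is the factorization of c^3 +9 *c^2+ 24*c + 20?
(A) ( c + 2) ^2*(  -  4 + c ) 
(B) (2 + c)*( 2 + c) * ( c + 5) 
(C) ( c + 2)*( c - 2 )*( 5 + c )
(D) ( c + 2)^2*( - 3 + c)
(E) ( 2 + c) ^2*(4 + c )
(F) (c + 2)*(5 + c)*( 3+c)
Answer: B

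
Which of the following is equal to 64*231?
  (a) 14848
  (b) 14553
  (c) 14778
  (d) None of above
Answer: d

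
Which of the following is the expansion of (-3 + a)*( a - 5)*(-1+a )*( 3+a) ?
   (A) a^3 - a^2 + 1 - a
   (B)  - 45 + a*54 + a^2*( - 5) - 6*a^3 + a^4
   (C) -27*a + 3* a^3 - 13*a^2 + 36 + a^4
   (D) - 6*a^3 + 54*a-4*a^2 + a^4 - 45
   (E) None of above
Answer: D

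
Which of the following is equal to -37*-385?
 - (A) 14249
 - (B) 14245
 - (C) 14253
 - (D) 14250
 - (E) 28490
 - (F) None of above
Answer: B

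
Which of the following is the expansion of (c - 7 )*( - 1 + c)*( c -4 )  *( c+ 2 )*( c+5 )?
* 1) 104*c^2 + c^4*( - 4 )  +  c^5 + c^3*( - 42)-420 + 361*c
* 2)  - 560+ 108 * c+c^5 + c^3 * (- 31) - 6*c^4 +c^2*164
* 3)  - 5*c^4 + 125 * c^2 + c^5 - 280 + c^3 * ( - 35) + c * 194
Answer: 3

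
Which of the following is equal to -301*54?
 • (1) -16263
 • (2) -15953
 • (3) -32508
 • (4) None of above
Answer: 4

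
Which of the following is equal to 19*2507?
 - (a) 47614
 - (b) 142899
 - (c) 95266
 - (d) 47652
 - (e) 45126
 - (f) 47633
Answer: f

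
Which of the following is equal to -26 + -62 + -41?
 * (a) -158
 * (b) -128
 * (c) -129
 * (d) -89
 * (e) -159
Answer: c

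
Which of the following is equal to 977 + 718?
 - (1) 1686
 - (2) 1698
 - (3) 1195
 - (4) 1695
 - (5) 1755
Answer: 4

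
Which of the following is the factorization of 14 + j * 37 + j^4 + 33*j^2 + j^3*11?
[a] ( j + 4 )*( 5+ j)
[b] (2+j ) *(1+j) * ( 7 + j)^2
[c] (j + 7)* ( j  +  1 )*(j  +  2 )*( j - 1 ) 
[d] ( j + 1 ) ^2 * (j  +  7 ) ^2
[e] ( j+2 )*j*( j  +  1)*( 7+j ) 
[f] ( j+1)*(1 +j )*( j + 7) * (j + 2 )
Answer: f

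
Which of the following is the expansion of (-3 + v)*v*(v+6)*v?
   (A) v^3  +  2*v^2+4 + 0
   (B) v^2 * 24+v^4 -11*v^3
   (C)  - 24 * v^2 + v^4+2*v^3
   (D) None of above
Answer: D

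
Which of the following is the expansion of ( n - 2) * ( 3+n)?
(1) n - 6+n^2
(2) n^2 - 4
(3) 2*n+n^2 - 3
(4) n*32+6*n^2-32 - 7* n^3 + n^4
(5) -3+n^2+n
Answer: 1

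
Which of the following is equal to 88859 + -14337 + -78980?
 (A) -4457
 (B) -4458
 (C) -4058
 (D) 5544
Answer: B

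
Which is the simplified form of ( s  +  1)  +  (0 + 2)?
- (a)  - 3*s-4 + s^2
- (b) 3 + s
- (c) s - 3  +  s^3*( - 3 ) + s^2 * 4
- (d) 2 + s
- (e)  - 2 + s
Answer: b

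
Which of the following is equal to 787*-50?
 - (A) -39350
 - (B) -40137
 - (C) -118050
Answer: A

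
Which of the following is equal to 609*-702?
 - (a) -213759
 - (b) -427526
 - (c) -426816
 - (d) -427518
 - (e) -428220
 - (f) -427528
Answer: d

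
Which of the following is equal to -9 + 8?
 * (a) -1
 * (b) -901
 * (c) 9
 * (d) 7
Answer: a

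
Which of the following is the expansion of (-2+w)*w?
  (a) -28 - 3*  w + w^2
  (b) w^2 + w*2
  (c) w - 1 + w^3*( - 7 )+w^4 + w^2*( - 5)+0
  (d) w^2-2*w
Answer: d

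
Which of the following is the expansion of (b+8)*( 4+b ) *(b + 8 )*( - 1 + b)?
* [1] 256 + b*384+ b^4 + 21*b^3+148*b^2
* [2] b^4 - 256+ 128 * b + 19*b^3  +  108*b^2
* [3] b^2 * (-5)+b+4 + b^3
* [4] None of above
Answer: 2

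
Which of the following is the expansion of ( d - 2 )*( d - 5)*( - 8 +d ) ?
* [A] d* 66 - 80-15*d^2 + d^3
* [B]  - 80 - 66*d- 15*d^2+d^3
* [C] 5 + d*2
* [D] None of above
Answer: A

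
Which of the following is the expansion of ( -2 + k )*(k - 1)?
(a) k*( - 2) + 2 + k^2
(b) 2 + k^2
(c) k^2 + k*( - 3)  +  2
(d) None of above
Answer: c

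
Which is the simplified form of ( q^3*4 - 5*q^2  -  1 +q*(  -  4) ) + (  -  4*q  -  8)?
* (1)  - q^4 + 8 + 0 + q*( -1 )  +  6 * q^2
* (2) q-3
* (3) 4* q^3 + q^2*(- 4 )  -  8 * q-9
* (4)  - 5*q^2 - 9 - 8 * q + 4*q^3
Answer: 4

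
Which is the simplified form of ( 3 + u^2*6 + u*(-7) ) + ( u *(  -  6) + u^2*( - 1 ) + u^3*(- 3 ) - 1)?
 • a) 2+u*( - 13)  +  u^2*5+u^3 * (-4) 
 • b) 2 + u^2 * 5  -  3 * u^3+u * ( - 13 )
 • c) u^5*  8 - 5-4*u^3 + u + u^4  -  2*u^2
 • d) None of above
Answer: b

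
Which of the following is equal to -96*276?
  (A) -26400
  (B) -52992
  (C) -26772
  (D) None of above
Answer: D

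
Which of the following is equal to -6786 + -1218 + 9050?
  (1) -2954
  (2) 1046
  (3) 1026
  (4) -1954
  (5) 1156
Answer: 2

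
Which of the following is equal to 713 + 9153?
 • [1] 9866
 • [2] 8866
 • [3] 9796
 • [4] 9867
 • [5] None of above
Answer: 1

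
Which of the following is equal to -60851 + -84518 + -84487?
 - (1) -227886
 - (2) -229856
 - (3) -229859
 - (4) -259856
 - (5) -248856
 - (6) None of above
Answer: 2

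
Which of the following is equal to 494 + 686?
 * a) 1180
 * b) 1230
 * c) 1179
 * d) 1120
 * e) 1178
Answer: a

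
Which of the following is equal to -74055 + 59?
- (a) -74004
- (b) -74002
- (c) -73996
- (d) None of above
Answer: c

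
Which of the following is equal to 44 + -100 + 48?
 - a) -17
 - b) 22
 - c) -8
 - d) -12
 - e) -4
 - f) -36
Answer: c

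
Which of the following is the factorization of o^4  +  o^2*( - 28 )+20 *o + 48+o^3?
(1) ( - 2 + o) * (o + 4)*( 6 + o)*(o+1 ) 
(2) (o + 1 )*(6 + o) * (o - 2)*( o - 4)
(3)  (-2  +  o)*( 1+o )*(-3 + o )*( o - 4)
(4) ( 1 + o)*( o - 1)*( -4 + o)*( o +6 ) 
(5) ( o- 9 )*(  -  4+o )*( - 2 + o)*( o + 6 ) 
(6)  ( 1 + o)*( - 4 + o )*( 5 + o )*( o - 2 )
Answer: 2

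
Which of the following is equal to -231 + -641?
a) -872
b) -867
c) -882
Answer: a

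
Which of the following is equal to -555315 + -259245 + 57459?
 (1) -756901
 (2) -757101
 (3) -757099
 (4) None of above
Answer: 2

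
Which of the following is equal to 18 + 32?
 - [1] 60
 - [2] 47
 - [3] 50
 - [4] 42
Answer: 3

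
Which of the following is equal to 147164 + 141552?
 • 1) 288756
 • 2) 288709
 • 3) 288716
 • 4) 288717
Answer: 3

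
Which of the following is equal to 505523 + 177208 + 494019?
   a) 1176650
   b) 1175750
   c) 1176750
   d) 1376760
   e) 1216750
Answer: c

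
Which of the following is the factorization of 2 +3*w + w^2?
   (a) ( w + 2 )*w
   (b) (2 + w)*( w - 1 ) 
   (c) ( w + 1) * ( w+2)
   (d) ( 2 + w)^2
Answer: c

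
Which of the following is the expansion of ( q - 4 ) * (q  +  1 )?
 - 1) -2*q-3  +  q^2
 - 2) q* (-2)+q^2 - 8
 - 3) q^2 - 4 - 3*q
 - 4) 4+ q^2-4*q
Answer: 3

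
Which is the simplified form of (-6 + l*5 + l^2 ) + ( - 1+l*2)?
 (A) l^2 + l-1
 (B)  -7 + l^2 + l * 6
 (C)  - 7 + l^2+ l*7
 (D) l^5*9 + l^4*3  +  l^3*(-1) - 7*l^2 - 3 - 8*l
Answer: C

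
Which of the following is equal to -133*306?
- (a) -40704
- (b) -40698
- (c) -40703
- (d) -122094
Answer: b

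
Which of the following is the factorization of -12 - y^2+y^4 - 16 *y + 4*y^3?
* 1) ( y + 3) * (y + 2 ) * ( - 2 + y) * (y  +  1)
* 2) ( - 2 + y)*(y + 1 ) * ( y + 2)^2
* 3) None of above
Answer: 1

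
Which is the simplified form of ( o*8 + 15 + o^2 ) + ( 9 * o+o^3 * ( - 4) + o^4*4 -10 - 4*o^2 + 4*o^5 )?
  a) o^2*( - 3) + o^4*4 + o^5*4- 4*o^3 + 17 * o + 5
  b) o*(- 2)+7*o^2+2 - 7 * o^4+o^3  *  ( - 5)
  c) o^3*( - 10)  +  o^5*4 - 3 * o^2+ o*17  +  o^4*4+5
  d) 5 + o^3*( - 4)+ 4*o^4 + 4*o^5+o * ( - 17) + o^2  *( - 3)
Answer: a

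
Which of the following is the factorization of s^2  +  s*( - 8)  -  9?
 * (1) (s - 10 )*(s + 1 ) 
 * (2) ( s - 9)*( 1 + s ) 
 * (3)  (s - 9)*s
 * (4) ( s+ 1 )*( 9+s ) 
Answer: 2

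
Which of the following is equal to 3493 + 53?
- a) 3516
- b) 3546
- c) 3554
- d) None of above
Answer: b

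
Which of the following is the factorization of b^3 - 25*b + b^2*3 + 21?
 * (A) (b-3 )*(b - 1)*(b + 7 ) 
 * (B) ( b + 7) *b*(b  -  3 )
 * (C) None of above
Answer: A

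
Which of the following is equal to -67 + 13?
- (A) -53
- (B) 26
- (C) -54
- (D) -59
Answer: C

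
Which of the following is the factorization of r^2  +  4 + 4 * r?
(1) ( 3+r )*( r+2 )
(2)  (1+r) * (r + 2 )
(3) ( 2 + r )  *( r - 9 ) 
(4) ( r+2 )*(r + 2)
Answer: 4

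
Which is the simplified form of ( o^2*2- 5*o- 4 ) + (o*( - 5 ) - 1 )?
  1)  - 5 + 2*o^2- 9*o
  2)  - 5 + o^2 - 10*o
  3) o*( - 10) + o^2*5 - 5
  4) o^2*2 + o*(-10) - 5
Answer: 4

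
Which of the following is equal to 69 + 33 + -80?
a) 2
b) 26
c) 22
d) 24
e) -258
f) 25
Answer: c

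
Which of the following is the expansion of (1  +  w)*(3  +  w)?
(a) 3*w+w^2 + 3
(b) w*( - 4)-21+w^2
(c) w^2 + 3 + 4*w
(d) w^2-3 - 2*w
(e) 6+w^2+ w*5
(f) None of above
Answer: c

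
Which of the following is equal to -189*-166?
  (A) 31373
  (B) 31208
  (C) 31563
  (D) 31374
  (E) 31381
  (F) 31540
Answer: D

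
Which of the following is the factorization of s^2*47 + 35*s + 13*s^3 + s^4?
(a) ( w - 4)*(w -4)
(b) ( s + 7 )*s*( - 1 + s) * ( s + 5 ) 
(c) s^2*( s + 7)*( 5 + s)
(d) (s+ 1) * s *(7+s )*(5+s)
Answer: d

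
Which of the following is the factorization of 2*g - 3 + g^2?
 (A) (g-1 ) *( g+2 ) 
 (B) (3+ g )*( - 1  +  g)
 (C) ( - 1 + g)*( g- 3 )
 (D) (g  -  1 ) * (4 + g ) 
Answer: B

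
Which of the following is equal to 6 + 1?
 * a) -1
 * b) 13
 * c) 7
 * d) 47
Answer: c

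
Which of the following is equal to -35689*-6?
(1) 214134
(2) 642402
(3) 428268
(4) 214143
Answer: 1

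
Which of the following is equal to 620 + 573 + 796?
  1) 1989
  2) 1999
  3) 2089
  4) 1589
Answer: 1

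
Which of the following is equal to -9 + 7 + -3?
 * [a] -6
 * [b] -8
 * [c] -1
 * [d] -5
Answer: d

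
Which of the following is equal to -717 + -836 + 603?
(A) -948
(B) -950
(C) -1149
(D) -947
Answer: B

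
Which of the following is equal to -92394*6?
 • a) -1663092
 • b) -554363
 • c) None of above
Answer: c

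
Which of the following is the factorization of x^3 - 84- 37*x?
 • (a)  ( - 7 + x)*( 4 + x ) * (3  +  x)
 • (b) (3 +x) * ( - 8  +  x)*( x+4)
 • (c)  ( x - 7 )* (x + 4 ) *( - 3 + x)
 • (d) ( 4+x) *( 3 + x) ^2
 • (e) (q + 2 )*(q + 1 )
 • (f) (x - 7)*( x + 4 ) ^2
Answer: a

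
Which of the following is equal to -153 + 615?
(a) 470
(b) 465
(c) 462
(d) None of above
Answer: c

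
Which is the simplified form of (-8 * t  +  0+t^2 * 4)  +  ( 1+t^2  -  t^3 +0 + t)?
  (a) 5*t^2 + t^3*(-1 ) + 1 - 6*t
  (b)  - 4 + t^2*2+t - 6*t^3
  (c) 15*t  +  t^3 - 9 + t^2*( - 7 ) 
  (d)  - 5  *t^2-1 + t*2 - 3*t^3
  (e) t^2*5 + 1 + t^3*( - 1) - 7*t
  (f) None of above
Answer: e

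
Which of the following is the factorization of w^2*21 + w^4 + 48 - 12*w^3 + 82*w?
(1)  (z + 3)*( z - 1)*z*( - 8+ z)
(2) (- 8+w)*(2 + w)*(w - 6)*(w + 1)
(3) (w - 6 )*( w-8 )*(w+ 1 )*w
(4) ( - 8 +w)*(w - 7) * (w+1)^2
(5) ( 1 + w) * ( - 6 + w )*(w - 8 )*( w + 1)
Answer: 5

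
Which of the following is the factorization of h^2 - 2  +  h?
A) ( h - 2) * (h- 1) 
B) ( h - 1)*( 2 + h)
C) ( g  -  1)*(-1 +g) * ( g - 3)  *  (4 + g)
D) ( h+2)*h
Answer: B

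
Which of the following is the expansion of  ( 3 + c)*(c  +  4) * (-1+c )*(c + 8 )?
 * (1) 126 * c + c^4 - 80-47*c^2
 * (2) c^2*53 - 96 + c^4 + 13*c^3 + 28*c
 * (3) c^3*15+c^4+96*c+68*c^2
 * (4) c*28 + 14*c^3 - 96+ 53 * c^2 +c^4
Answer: 4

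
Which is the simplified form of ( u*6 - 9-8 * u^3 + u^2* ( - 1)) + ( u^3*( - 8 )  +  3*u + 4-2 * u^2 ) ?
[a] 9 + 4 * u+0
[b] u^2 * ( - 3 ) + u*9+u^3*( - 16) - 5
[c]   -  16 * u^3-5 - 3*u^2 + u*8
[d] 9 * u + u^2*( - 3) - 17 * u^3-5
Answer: b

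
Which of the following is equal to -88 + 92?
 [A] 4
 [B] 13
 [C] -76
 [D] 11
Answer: A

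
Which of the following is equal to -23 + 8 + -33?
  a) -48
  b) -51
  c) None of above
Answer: a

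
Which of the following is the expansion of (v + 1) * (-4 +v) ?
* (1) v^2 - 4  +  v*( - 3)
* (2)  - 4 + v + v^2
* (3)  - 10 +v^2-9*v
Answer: 1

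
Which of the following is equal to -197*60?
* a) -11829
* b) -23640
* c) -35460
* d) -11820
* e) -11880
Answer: d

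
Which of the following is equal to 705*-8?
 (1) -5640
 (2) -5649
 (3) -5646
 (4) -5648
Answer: 1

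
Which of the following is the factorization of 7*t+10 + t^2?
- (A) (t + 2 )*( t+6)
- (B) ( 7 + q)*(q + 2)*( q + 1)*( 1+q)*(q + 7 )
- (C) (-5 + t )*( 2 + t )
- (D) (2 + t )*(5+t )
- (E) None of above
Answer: D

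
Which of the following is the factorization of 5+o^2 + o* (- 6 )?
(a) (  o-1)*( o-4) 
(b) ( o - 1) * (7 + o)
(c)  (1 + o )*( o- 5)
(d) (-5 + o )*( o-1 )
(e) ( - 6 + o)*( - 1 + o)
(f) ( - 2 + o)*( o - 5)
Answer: d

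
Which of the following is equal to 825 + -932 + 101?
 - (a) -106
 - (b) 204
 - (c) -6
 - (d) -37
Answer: c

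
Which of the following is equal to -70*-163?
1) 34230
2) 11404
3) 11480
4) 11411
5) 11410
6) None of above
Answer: 5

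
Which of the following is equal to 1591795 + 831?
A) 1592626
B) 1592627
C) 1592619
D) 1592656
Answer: A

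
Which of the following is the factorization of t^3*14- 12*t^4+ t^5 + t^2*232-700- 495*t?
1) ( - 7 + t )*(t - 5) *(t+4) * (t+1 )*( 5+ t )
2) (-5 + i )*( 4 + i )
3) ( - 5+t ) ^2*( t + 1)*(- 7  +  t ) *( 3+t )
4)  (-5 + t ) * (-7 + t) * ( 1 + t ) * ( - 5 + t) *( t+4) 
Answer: 4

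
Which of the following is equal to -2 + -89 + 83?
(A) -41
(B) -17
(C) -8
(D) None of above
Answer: C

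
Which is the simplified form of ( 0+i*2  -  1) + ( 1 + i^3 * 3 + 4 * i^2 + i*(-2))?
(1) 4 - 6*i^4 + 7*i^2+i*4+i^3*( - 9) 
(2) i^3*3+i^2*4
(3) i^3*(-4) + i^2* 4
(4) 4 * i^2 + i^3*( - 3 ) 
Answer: 2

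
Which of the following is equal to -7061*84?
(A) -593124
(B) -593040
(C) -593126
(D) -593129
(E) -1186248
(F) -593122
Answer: A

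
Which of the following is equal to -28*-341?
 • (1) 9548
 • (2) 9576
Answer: 1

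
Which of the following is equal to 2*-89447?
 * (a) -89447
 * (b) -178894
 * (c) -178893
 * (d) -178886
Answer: b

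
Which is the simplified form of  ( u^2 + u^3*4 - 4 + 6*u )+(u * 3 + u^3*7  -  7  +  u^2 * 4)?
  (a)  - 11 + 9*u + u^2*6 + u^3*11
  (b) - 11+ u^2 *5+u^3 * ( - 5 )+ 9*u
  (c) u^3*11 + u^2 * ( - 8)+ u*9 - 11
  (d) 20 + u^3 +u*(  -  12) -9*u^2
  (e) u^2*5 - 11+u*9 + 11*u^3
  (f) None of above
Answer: e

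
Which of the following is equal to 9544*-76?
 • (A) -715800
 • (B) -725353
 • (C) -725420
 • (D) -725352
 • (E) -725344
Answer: E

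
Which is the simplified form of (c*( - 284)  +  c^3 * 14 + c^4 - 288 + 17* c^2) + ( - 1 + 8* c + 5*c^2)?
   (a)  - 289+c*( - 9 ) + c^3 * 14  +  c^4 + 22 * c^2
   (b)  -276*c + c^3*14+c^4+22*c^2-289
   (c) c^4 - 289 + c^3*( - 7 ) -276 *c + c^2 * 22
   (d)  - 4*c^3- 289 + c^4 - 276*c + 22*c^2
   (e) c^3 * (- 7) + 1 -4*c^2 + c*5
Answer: b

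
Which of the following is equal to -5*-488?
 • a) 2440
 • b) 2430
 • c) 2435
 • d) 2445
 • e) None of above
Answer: a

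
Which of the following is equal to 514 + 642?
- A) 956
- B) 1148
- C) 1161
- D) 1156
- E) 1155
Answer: D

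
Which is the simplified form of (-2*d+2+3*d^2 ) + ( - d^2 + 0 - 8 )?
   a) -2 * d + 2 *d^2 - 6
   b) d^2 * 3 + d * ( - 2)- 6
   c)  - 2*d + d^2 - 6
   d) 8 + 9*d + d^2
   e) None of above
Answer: a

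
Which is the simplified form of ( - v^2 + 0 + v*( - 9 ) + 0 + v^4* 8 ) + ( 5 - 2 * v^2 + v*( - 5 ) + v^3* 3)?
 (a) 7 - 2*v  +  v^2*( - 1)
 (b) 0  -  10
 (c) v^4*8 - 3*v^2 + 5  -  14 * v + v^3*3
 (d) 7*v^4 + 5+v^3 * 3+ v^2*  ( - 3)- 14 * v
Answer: c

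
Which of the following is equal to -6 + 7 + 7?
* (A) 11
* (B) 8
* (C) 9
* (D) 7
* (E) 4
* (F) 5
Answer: B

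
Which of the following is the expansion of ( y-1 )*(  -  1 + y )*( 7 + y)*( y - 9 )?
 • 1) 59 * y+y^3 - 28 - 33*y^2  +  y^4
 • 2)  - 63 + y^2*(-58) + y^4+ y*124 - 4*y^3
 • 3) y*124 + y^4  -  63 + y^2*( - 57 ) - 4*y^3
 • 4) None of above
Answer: 2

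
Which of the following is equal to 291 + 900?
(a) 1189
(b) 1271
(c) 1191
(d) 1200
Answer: c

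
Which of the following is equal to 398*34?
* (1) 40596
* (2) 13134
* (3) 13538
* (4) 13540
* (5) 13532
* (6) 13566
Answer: 5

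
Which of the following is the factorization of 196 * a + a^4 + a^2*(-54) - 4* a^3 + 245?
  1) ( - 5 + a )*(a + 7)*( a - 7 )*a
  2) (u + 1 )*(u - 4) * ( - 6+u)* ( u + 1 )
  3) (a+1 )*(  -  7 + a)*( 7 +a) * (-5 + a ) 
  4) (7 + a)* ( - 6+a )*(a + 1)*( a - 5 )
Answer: 3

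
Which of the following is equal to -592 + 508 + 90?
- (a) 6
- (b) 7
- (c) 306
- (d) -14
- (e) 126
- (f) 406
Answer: a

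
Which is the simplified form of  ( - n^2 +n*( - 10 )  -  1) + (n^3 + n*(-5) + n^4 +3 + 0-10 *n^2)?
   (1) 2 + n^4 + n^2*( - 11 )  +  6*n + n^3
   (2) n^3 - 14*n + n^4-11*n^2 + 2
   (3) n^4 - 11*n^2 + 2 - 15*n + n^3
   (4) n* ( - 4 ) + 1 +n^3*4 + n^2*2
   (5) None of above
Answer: 3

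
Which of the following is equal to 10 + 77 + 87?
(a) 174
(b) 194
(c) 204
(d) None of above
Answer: a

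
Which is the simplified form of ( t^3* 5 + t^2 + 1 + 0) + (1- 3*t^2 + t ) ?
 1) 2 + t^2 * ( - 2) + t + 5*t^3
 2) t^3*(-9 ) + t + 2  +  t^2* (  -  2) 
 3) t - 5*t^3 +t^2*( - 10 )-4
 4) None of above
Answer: 1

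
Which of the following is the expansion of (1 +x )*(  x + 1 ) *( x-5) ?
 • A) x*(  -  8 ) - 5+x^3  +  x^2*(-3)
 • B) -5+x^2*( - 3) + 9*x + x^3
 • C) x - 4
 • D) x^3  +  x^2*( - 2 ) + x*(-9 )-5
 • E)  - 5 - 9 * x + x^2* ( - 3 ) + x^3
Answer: E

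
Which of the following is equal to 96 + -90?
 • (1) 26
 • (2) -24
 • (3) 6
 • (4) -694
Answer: 3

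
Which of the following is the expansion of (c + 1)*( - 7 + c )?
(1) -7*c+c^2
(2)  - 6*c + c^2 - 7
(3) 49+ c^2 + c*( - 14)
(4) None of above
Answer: 2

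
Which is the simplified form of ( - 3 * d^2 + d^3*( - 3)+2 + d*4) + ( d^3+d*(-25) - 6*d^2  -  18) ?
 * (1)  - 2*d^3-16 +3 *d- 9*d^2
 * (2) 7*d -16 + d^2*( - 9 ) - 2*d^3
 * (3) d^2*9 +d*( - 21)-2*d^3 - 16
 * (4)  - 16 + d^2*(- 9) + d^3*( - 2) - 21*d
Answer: 4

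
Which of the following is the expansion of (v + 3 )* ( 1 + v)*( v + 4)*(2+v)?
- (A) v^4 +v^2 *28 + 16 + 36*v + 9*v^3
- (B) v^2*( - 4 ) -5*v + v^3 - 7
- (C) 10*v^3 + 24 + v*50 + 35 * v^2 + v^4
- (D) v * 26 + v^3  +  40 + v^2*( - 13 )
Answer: C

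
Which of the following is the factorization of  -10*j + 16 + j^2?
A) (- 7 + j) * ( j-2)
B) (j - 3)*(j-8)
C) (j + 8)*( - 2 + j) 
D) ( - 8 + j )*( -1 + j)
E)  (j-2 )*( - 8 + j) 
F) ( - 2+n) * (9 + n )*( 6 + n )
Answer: E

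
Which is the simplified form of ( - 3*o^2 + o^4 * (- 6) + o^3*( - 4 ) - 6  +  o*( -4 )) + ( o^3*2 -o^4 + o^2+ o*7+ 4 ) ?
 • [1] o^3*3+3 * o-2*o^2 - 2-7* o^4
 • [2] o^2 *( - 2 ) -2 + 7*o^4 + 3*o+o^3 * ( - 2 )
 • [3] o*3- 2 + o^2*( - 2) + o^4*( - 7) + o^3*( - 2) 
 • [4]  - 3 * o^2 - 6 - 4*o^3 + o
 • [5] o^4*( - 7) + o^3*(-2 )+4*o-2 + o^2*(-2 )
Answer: 3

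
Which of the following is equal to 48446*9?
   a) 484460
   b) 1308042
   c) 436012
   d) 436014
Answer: d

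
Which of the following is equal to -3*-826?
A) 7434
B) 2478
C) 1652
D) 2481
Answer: B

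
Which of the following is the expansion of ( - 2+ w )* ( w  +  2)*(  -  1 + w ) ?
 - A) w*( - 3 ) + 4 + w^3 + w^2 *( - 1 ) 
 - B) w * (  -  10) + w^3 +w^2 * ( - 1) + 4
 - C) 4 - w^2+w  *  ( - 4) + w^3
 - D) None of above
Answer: C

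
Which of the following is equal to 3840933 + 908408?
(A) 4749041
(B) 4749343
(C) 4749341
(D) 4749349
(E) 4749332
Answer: C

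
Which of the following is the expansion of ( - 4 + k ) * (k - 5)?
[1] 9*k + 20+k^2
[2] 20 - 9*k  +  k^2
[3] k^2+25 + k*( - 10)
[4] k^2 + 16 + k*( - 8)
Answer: 2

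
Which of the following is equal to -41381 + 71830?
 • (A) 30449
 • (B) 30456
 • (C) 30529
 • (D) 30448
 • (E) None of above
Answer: A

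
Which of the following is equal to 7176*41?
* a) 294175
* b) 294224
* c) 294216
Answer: c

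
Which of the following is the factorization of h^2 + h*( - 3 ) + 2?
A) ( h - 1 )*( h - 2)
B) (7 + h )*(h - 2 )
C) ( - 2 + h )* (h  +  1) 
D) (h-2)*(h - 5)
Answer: A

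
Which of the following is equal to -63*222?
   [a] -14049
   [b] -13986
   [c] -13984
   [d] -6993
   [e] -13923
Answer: b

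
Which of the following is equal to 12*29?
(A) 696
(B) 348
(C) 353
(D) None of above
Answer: B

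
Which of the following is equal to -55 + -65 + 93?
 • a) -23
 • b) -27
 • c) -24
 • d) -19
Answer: b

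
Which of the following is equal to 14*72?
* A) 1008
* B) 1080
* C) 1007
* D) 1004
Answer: A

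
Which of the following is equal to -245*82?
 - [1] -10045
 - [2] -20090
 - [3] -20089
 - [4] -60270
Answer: 2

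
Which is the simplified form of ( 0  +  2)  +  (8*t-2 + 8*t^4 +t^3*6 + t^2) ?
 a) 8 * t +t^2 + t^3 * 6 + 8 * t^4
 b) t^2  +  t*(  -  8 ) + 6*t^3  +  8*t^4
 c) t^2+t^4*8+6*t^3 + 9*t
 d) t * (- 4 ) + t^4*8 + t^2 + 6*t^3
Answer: a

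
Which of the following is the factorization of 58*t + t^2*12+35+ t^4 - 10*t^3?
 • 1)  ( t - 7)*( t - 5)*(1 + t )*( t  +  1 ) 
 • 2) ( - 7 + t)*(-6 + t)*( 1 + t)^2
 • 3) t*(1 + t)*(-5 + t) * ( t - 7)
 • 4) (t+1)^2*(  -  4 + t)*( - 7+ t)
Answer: 1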